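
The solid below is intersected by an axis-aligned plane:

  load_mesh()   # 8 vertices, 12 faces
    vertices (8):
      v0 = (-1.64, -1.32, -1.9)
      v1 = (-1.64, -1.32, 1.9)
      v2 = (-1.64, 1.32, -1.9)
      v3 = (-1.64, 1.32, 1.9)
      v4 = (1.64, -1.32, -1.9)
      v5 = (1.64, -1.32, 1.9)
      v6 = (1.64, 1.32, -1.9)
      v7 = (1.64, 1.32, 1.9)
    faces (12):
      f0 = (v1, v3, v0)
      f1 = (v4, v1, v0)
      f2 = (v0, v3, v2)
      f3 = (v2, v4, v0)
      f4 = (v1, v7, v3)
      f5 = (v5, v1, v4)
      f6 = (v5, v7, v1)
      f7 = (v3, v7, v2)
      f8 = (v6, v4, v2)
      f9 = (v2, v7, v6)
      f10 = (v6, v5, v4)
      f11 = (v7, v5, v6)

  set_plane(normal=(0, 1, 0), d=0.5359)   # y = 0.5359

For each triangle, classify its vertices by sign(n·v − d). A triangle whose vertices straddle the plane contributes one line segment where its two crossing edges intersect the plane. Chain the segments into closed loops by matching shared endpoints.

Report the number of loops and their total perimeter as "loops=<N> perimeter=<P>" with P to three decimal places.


loops=1 perimeter=14.160

Straddling triangles (8 of 12):
  (v1,v3,v0) [-+-] → (-1.64, 0.5359, 1.9)–(-1.64, 0.5359, 0.771371)  len=1.1286
  (v0,v3,v2) [-++] → (-1.64, 0.5359, 0.771371)–(-1.64, 0.5359, -1.9)  len=2.6714
  (v2,v4,v0) [+--] → (-0.665815, 0.5359, -1.9)–(-1.64, 0.5359, -1.9)  len=0.9742
  (v1,v7,v3) [-++] → (0.665815, 0.5359, 1.9)–(-1.64, 0.5359, 1.9)  len=2.3058
  (v5,v7,v1) [-+-] → (1.64, 0.5359, 1.9)–(0.665815, 0.5359, 1.9)  len=0.9742
  (v6,v4,v2) [+-+] → (1.64, 0.5359, -1.9)–(-0.665815, 0.5359, -1.9)  len=2.3058
  (v6,v5,v4) [+--] → (1.64, 0.5359, -0.771371)–(1.64, 0.5359, -1.9)  len=1.1286
  (v7,v5,v6) [+-+] → (1.64, 0.5359, 1.9)–(1.64, 0.5359, -0.771371)  len=2.6714

Chained into 1 loop(s):
  loop 1: 8 segments, perimeter = 14.1600
Total perimeter = 14.160


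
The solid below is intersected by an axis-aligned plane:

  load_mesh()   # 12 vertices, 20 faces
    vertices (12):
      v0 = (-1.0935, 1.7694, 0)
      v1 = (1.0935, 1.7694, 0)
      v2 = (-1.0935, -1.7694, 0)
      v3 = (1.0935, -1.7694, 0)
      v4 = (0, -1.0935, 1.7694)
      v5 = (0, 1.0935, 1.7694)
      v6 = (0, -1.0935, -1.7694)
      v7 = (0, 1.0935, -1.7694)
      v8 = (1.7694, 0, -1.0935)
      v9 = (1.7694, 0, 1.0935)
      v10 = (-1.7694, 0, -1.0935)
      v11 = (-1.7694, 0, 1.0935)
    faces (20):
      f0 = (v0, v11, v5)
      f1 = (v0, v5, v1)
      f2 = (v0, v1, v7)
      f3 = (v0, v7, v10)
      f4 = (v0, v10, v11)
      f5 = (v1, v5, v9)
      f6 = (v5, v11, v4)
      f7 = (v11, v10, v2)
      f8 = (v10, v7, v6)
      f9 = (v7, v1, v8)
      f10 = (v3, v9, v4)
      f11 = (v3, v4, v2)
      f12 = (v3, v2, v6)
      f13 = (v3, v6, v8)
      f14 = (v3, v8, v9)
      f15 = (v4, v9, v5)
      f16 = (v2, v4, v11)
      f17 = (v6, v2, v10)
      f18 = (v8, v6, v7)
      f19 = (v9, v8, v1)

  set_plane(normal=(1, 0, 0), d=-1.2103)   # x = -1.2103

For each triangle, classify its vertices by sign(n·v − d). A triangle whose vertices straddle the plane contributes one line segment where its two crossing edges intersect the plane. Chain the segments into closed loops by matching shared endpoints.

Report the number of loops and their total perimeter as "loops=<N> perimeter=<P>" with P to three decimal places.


loops=1 perimeter=8.463

Straddling triangles (8 of 20):
  (v0,v11,v5) [+-+] → (-1.2103, 1.46364, 0.188964)–(-1.2103, 0.345527, 1.30707)  len=1.5812
  (v0,v7,v10) [++-] → (-1.2103, 0.345527, -1.30707)–(-1.2103, 1.46364, -0.188964)  len=1.5812
  (v0,v10,v11) [+--] → (-1.2103, 1.46364, -0.188964)–(-1.2103, 1.46364, 0.188964)  len=0.3779
  (v5,v11,v4) [+-+] → (-1.2103, 0.345527, 1.30707)–(-1.2103, -0.345527, 1.30707)  len=0.6911
  (v11,v10,v2) [--+] → (-1.2103, -1.46364, -0.188964)–(-1.2103, -1.46364, 0.188964)  len=0.3779
  (v10,v7,v6) [-++] → (-1.2103, 0.345527, -1.30707)–(-1.2103, -0.345527, -1.30707)  len=0.6911
  (v2,v4,v11) [++-] → (-1.2103, -0.345527, 1.30707)–(-1.2103, -1.46364, 0.188964)  len=1.5812
  (v6,v2,v10) [++-] → (-1.2103, -1.46364, -0.188964)–(-1.2103, -0.345527, -1.30707)  len=1.5812

Chained into 1 loop(s):
  loop 1: 8 segments, perimeter = 8.4629
Total perimeter = 8.463


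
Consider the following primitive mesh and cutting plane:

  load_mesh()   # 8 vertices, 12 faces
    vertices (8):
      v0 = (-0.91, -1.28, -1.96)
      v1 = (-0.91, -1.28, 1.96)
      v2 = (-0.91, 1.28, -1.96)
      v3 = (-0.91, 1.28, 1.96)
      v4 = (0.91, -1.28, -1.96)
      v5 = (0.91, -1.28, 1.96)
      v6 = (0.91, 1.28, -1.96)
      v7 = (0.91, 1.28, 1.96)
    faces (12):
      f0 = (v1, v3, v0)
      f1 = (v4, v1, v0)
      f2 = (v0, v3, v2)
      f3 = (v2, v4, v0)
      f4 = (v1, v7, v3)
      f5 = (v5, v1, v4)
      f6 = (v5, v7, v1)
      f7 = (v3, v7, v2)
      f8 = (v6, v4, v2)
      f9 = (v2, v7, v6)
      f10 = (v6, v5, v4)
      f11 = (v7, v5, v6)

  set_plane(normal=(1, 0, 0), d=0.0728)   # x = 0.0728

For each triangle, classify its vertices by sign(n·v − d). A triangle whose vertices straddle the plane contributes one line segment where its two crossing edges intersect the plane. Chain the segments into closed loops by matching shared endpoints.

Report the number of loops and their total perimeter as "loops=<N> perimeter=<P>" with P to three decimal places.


loops=1 perimeter=12.960

Straddling triangles (8 of 12):
  (v4,v1,v0) [+--] → (0.0728, -1.28, -0.1568)–(0.0728, -1.28, -1.96)  len=1.8032
  (v2,v4,v0) [-+-] → (0.0728, -0.1024, -1.96)–(0.0728, -1.28, -1.96)  len=1.1776
  (v1,v7,v3) [-+-] → (0.0728, 0.1024, 1.96)–(0.0728, 1.28, 1.96)  len=1.1776
  (v5,v1,v4) [+-+] → (0.0728, -1.28, 1.96)–(0.0728, -1.28, -0.1568)  len=2.1168
  (v5,v7,v1) [++-] → (0.0728, 0.1024, 1.96)–(0.0728, -1.28, 1.96)  len=1.3824
  (v3,v7,v2) [-+-] → (0.0728, 1.28, 1.96)–(0.0728, 1.28, 0.1568)  len=1.8032
  (v6,v4,v2) [++-] → (0.0728, -0.1024, -1.96)–(0.0728, 1.28, -1.96)  len=1.3824
  (v2,v7,v6) [-++] → (0.0728, 1.28, 0.1568)–(0.0728, 1.28, -1.96)  len=2.1168

Chained into 1 loop(s):
  loop 1: 8 segments, perimeter = 12.9600
Total perimeter = 12.960


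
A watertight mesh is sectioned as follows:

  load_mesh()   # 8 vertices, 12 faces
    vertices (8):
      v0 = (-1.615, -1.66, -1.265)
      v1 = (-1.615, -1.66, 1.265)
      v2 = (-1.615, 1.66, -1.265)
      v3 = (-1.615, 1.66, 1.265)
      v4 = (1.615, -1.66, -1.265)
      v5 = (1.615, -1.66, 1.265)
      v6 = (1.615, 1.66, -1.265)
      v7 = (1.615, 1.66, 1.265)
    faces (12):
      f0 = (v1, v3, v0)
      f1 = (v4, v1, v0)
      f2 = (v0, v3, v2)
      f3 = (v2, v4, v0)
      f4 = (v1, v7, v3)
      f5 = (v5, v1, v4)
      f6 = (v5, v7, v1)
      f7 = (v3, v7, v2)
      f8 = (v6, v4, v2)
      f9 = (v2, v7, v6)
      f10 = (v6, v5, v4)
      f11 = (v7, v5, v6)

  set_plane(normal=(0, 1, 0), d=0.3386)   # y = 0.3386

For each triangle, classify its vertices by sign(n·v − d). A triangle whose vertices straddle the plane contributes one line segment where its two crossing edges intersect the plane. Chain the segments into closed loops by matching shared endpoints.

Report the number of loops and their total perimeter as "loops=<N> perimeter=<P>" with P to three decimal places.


loops=1 perimeter=11.520

Straddling triangles (8 of 12):
  (v1,v3,v0) [-+-] → (-1.615, 0.3386, 1.265)–(-1.615, 0.3386, 0.25803)  len=1.0070
  (v0,v3,v2) [-++] → (-1.615, 0.3386, 0.25803)–(-1.615, 0.3386, -1.265)  len=1.5230
  (v2,v4,v0) [+--] → (-0.329421, 0.3386, -1.265)–(-1.615, 0.3386, -1.265)  len=1.2856
  (v1,v7,v3) [-++] → (0.329421, 0.3386, 1.265)–(-1.615, 0.3386, 1.265)  len=1.9444
  (v5,v7,v1) [-+-] → (1.615, 0.3386, 1.265)–(0.329421, 0.3386, 1.265)  len=1.2856
  (v6,v4,v2) [+-+] → (1.615, 0.3386, -1.265)–(-0.329421, 0.3386, -1.265)  len=1.9444
  (v6,v5,v4) [+--] → (1.615, 0.3386, -0.25803)–(1.615, 0.3386, -1.265)  len=1.0070
  (v7,v5,v6) [+-+] → (1.615, 0.3386, 1.265)–(1.615, 0.3386, -0.25803)  len=1.5230

Chained into 1 loop(s):
  loop 1: 8 segments, perimeter = 11.5200
Total perimeter = 11.520


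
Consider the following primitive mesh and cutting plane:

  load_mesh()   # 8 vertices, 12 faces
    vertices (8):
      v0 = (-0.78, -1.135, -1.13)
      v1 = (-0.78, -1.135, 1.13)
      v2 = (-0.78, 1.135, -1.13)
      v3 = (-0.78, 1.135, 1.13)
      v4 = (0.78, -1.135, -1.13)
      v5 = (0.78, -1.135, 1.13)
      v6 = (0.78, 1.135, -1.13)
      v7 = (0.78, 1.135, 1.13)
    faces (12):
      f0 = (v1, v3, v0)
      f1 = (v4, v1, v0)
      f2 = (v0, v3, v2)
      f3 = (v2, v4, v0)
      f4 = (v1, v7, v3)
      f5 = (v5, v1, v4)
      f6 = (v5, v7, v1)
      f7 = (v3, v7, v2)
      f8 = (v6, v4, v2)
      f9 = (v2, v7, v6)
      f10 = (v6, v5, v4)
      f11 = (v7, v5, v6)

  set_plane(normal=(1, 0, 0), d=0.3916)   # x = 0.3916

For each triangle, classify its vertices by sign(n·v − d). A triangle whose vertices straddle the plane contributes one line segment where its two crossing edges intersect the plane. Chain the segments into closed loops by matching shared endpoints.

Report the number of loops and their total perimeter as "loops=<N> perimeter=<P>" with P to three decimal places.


Straddling triangles (8 of 12):
  (v4,v1,v0) [+--] → (0.3916, -1.135, -0.567318)–(0.3916, -1.135, -1.13)  len=0.5627
  (v2,v4,v0) [-+-] → (0.3916, -0.569828, -1.13)–(0.3916, -1.135, -1.13)  len=0.5652
  (v1,v7,v3) [-+-] → (0.3916, 0.569828, 1.13)–(0.3916, 1.135, 1.13)  len=0.5652
  (v5,v1,v4) [+-+] → (0.3916, -1.135, 1.13)–(0.3916, -1.135, -0.567318)  len=1.6973
  (v5,v7,v1) [++-] → (0.3916, 0.569828, 1.13)–(0.3916, -1.135, 1.13)  len=1.7048
  (v3,v7,v2) [-+-] → (0.3916, 1.135, 1.13)–(0.3916, 1.135, 0.567318)  len=0.5627
  (v6,v4,v2) [++-] → (0.3916, -0.569828, -1.13)–(0.3916, 1.135, -1.13)  len=1.7048
  (v2,v7,v6) [-++] → (0.3916, 1.135, 0.567318)–(0.3916, 1.135, -1.13)  len=1.6973

Chained into 1 loop(s):
  loop 1: 8 segments, perimeter = 9.0600
Total perimeter = 9.060

loops=1 perimeter=9.060


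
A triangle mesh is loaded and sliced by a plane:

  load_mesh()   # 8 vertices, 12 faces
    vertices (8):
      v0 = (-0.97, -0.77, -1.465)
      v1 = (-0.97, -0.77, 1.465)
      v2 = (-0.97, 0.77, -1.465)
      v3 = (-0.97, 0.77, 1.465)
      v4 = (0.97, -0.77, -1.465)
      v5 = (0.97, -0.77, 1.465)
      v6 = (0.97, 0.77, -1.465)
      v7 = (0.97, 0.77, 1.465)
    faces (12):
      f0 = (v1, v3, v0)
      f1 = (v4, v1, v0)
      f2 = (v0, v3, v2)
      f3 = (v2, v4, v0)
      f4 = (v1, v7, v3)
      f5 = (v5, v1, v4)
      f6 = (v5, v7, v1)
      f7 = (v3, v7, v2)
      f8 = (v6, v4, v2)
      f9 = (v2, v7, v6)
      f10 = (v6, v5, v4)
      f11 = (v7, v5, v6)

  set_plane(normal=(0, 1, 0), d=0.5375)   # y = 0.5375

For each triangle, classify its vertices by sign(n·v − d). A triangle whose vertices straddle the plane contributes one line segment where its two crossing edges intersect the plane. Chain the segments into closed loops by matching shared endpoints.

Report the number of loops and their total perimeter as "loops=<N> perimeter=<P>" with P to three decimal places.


loops=1 perimeter=9.740

Straddling triangles (8 of 12):
  (v1,v3,v0) [-+-] → (-0.97, 0.5375, 1.465)–(-0.97, 0.5375, 1.02265)  len=0.4424
  (v0,v3,v2) [-++] → (-0.97, 0.5375, 1.02265)–(-0.97, 0.5375, -1.465)  len=2.4876
  (v2,v4,v0) [+--] → (-0.67711, 0.5375, -1.465)–(-0.97, 0.5375, -1.465)  len=0.2929
  (v1,v7,v3) [-++] → (0.67711, 0.5375, 1.465)–(-0.97, 0.5375, 1.465)  len=1.6471
  (v5,v7,v1) [-+-] → (0.97, 0.5375, 1.465)–(0.67711, 0.5375, 1.465)  len=0.2929
  (v6,v4,v2) [+-+] → (0.97, 0.5375, -1.465)–(-0.67711, 0.5375, -1.465)  len=1.6471
  (v6,v5,v4) [+--] → (0.97, 0.5375, -1.02265)–(0.97, 0.5375, -1.465)  len=0.4424
  (v7,v5,v6) [+-+] → (0.97, 0.5375, 1.465)–(0.97, 0.5375, -1.02265)  len=2.4876

Chained into 1 loop(s):
  loop 1: 8 segments, perimeter = 9.7400
Total perimeter = 9.740


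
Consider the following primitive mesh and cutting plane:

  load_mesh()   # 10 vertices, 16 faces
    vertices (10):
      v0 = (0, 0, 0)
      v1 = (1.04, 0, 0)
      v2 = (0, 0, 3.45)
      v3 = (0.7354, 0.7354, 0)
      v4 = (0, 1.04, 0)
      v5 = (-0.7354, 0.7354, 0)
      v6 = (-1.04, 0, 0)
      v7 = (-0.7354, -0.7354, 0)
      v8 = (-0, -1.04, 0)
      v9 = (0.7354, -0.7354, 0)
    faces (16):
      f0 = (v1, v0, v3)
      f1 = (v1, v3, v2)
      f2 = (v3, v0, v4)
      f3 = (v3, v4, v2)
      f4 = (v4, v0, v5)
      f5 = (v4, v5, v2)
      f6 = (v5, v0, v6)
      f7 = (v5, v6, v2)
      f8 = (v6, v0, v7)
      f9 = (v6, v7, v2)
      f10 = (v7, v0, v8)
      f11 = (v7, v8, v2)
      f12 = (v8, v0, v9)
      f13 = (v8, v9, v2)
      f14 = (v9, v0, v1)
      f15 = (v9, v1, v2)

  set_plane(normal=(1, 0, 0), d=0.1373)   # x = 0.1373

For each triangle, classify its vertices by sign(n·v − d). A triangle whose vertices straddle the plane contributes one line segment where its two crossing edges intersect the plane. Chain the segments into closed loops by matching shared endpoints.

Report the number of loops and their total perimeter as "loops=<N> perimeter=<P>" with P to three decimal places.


Straddling triangles (8 of 16):
  (v1,v0,v3) [+-+] → (0.1373, 0, 0)–(0.1373, 0.1373, 0)  len=0.1373
  (v1,v3,v2) [++-] → (0.1373, 0.1373, 2.80588)–(0.1373, 0, 2.99453)  len=0.2333
  (v3,v0,v4) [+--] → (0.1373, 0.1373, 0)–(0.1373, 0.983131, 0)  len=0.8458
  (v3,v4,v2) [+--] → (0.1373, 0.983131, 0)–(0.1373, 0.1373, 2.80588)  len=2.9306
  (v8,v0,v9) [--+] → (0.1373, -0.1373, 0)–(0.1373, -0.983131, 0)  len=0.8458
  (v8,v9,v2) [-+-] → (0.1373, -0.983131, 0)–(0.1373, -0.1373, 2.80588)  len=2.9306
  (v9,v0,v1) [+-+] → (0.1373, -0.1373, 0)–(0.1373, 0, 0)  len=0.1373
  (v9,v1,v2) [++-] → (0.1373, 0, 2.99453)–(0.1373, -0.1373, 2.80588)  len=0.2333

Chained into 1 loop(s):
  loop 1: 8 segments, perimeter = 8.2941
Total perimeter = 8.294

loops=1 perimeter=8.294


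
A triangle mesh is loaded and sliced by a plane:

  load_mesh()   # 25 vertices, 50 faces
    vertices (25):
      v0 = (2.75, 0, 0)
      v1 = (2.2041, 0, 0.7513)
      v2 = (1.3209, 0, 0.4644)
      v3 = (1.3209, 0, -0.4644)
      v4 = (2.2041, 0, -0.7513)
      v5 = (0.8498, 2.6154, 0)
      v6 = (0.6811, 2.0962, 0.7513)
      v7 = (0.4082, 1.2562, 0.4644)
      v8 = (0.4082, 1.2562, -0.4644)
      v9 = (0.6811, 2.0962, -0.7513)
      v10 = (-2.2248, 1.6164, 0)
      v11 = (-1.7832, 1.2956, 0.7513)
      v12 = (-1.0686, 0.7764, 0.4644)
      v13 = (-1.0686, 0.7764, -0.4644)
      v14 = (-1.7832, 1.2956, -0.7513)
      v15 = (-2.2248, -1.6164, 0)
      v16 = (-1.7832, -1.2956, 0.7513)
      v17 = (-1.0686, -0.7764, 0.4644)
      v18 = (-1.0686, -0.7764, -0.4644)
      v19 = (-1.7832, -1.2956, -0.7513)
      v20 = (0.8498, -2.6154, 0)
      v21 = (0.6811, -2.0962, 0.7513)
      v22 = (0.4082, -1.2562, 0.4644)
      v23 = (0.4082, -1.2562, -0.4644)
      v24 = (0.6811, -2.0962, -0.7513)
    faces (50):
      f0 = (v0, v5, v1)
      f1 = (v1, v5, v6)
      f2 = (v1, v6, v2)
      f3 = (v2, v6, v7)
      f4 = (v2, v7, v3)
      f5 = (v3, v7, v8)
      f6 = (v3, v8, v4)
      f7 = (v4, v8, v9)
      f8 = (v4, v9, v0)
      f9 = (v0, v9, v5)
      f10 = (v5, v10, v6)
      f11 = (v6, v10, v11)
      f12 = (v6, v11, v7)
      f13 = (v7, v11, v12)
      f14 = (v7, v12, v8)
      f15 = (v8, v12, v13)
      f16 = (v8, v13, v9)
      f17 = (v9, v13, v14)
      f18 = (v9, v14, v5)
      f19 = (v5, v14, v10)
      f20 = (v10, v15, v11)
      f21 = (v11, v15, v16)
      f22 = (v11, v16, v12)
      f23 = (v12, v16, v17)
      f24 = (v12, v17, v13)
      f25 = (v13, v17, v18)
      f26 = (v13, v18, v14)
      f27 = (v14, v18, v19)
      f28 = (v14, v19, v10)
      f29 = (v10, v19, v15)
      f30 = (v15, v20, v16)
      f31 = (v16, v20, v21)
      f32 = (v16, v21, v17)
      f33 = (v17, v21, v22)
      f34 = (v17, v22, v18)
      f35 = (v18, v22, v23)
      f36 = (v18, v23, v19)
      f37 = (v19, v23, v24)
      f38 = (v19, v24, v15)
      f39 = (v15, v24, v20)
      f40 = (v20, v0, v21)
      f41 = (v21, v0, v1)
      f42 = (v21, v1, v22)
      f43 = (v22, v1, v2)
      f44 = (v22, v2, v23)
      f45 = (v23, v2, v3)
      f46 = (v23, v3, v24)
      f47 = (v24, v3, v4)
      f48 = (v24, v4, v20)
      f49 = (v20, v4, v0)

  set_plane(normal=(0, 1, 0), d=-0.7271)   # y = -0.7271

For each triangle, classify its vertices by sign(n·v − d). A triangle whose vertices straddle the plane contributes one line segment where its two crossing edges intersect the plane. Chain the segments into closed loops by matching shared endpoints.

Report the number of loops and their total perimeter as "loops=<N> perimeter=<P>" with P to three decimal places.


Straddling triangles (20 of 50):
  (v10,v15,v11) [+-+] → (-2.2248, -0.7271, 0)–(-2.08994, -0.7271, 0.229441)  len=0.2661
  (v11,v15,v16) [+--] → (-2.08994, -0.7271, 0.229441)–(-1.7832, -0.7271, 0.7513)  len=0.6053
  (v11,v16,v12) [+-+] → (-1.7832, -0.7271, 0.7513)–(-1.58713, -0.7271, 0.672583)  len=0.2113
  (v12,v16,v17) [+--] → (-1.58713, -0.7271, 0.672583)–(-1.0686, -0.7271, 0.4644)  len=0.5588
  (v12,v17,v13) [+-+] → (-1.0686, -0.7271, 0.4644)–(-1.0686, -0.7271, 0.434911)  len=0.0295
  (v13,v17,v18) [+--] → (-1.0686, -0.7271, 0.434911)–(-1.0686, -0.7271, -0.4644)  len=0.8993
  (v13,v18,v14) [+-+] → (-1.0686, -0.7271, -0.4644)–(-1.0856, -0.7271, -0.471226)  len=0.0183
  (v14,v18,v19) [+--] → (-1.0856, -0.7271, -0.471226)–(-1.7832, -0.7271, -0.7513)  len=0.7517
  (v14,v19,v10) [+-+] → (-1.7832, -0.7271, -0.7513)–(-1.86941, -0.7271, -0.604626)  len=0.1701
  (v10,v19,v15) [+--] → (-1.86941, -0.7271, -0.604626)–(-2.2248, -0.7271, 0)  len=0.7013
  (v20,v0,v21) [-+-] → (2.22173, -0.7271, 0)–(2.03237, -0.7271, 0.2606)  len=0.3221
  (v21,v0,v1) [-++] → (2.03237, -0.7271, 0.2606)–(1.67582, -0.7271, 0.7513)  len=0.6066
  (v21,v1,v22) [-+-] → (1.67582, -0.7271, 0.7513)–(1.16462, -0.7271, 0.58524)  len=0.5375
  (v22,v1,v2) [-++] → (1.16462, -0.7271, 0.58524)–(0.792621, -0.7271, 0.4644)  len=0.3911
  (v22,v2,v23) [-+-] → (0.792621, -0.7271, 0.4644)–(0.792621, -0.7271, -0.0731979)  len=0.5376
  (v23,v2,v3) [-++] → (0.792621, -0.7271, -0.0731979)–(0.792621, -0.7271, -0.4644)  len=0.3912
  (v23,v3,v24) [-+-] → (0.792621, -0.7271, -0.4644)–(1.09898, -0.7271, -0.563916)  len=0.3221
  (v24,v3,v4) [-++] → (1.09898, -0.7271, -0.563916)–(1.67582, -0.7271, -0.7513)  len=0.6065
  (v24,v4,v20) [-+-] → (1.67582, -0.7271, -0.7513)–(1.82759, -0.7271, -0.542433)  len=0.2582
  (v20,v4,v0) [-++] → (1.82759, -0.7271, -0.542433)–(2.22173, -0.7271, 0)  len=0.6705

Chained into 2 loop(s):
  loop 1: 10 segments, perimeter = 4.2118
  loop 2: 10 segments, perimeter = 4.6434
Total perimeter = 8.855

loops=2 perimeter=8.855


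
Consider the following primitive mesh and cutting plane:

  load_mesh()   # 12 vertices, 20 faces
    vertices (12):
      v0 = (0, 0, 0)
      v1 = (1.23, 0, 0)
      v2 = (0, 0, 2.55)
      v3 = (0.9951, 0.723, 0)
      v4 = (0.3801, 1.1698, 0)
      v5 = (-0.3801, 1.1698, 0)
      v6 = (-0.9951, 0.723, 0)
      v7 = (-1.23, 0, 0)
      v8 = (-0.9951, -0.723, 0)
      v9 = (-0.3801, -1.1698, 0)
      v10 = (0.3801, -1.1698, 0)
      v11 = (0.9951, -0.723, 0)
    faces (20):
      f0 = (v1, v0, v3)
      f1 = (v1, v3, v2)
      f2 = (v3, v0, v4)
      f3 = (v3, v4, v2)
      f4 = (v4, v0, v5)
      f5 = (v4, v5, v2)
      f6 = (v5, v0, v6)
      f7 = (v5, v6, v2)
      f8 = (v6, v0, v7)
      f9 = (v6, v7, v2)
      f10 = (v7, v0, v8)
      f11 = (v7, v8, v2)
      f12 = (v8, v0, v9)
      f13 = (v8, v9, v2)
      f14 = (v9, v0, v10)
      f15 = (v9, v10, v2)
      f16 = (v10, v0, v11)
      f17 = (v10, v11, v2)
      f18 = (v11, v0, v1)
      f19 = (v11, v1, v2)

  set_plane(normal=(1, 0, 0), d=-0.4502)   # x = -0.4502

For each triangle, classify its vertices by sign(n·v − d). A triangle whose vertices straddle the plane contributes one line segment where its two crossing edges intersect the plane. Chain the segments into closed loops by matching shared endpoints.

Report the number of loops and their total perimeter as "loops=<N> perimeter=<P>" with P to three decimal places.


loops=1 perimeter=6.237

Straddling triangles (8 of 20):
  (v5,v0,v6) [++-] → (-0.4502, 0.327097, 0)–(-0.4502, 1.11887, 0)  len=0.7918
  (v5,v6,v2) [+-+] → (-0.4502, 1.11887, 0)–(-0.4502, 0.327097, 1.39634)  len=1.6052
  (v6,v0,v7) [-+-] → (-0.4502, 0.327097, 0)–(-0.4502, 0, 0)  len=0.3271
  (v6,v7,v2) [--+] → (-0.4502, 0, 1.61666)–(-0.4502, 0.327097, 1.39634)  len=0.3944
  (v7,v0,v8) [-+-] → (-0.4502, 0, 0)–(-0.4502, -0.327097, 0)  len=0.3271
  (v7,v8,v2) [--+] → (-0.4502, -0.327097, 1.39634)–(-0.4502, 0, 1.61666)  len=0.3944
  (v8,v0,v9) [-++] → (-0.4502, -0.327097, 0)–(-0.4502, -1.11887, 0)  len=0.7918
  (v8,v9,v2) [-++] → (-0.4502, -1.11887, 0)–(-0.4502, -0.327097, 1.39634)  len=1.6052

Chained into 1 loop(s):
  loop 1: 8 segments, perimeter = 6.2369
Total perimeter = 6.237


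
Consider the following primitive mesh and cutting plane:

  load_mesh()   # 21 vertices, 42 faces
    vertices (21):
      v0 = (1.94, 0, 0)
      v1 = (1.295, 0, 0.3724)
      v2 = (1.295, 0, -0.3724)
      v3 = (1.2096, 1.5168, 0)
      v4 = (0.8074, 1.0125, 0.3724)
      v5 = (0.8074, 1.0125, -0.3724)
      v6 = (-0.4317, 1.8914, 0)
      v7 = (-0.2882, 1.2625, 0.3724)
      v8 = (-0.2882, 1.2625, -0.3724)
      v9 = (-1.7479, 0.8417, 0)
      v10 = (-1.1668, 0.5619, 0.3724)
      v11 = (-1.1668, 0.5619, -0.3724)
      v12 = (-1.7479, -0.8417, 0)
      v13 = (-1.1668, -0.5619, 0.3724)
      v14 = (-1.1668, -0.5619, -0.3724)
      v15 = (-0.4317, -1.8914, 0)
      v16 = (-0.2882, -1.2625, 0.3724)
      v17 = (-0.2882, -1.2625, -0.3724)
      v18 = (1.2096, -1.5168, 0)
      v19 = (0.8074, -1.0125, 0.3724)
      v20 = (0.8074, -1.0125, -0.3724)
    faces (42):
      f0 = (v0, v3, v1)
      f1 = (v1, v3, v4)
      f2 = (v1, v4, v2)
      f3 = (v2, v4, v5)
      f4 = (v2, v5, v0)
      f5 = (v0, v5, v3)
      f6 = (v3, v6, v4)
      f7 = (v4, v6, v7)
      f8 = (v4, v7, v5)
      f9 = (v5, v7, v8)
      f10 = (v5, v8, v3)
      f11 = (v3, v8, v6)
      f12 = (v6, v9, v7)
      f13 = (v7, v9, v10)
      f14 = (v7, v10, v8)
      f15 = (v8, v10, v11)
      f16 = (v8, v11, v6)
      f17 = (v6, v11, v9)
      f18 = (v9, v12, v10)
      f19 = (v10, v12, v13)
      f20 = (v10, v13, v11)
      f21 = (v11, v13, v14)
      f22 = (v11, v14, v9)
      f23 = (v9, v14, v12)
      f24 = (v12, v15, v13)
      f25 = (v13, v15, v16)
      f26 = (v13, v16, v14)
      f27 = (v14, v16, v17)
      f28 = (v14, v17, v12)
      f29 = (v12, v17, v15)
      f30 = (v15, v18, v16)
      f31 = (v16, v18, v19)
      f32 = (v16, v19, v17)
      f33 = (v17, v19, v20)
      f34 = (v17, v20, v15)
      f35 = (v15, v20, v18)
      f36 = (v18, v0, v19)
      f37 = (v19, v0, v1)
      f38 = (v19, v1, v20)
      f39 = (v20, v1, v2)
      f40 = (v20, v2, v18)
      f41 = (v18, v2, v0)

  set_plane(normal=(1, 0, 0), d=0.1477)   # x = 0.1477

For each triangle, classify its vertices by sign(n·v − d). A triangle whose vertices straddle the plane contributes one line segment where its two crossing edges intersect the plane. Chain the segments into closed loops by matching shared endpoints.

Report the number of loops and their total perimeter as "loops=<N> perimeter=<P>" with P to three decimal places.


Straddling triangles (12 of 42):
  (v3,v6,v4) [+-+] → (0.1477, 1.75916, 0)–(0.1477, 1.48043, 0.174133)  len=0.3287
  (v4,v6,v7) [+--] → (0.1477, 1.48043, 0.174133)–(0.1477, 1.16303, 0.3724)  len=0.3742
  (v4,v7,v5) [+-+] → (0.1477, 1.16303, 0.3724)–(0.1477, 1.16303, 0.0760708)  len=0.2963
  (v5,v7,v8) [+--] → (0.1477, 1.16303, 0.0760708)–(0.1477, 1.16303, -0.3724)  len=0.4485
  (v5,v8,v3) [+-+] → (0.1477, 1.16303, -0.3724)–(0.1477, 1.33651, -0.264022)  len=0.2045
  (v3,v8,v6) [+--] → (0.1477, 1.33651, -0.264022)–(0.1477, 1.75916, 0)  len=0.4983
  (v15,v18,v16) [-+-] → (0.1477, -1.75916, 0)–(0.1477, -1.33651, 0.264022)  len=0.4983
  (v16,v18,v19) [-++] → (0.1477, -1.33651, 0.264022)–(0.1477, -1.16303, 0.3724)  len=0.2045
  (v16,v19,v17) [-+-] → (0.1477, -1.16303, 0.3724)–(0.1477, -1.16303, -0.0760708)  len=0.4485
  (v17,v19,v20) [-++] → (0.1477, -1.16303, -0.0760708)–(0.1477, -1.16303, -0.3724)  len=0.2963
  (v17,v20,v15) [-+-] → (0.1477, -1.16303, -0.3724)–(0.1477, -1.48043, -0.174133)  len=0.3742
  (v15,v20,v18) [-++] → (0.1477, -1.48043, -0.174133)–(0.1477, -1.75916, 0)  len=0.3287

Chained into 2 loop(s):
  loop 1: 6 segments, perimeter = 2.1506
  loop 2: 6 segments, perimeter = 2.1506
Total perimeter = 4.301

loops=2 perimeter=4.301


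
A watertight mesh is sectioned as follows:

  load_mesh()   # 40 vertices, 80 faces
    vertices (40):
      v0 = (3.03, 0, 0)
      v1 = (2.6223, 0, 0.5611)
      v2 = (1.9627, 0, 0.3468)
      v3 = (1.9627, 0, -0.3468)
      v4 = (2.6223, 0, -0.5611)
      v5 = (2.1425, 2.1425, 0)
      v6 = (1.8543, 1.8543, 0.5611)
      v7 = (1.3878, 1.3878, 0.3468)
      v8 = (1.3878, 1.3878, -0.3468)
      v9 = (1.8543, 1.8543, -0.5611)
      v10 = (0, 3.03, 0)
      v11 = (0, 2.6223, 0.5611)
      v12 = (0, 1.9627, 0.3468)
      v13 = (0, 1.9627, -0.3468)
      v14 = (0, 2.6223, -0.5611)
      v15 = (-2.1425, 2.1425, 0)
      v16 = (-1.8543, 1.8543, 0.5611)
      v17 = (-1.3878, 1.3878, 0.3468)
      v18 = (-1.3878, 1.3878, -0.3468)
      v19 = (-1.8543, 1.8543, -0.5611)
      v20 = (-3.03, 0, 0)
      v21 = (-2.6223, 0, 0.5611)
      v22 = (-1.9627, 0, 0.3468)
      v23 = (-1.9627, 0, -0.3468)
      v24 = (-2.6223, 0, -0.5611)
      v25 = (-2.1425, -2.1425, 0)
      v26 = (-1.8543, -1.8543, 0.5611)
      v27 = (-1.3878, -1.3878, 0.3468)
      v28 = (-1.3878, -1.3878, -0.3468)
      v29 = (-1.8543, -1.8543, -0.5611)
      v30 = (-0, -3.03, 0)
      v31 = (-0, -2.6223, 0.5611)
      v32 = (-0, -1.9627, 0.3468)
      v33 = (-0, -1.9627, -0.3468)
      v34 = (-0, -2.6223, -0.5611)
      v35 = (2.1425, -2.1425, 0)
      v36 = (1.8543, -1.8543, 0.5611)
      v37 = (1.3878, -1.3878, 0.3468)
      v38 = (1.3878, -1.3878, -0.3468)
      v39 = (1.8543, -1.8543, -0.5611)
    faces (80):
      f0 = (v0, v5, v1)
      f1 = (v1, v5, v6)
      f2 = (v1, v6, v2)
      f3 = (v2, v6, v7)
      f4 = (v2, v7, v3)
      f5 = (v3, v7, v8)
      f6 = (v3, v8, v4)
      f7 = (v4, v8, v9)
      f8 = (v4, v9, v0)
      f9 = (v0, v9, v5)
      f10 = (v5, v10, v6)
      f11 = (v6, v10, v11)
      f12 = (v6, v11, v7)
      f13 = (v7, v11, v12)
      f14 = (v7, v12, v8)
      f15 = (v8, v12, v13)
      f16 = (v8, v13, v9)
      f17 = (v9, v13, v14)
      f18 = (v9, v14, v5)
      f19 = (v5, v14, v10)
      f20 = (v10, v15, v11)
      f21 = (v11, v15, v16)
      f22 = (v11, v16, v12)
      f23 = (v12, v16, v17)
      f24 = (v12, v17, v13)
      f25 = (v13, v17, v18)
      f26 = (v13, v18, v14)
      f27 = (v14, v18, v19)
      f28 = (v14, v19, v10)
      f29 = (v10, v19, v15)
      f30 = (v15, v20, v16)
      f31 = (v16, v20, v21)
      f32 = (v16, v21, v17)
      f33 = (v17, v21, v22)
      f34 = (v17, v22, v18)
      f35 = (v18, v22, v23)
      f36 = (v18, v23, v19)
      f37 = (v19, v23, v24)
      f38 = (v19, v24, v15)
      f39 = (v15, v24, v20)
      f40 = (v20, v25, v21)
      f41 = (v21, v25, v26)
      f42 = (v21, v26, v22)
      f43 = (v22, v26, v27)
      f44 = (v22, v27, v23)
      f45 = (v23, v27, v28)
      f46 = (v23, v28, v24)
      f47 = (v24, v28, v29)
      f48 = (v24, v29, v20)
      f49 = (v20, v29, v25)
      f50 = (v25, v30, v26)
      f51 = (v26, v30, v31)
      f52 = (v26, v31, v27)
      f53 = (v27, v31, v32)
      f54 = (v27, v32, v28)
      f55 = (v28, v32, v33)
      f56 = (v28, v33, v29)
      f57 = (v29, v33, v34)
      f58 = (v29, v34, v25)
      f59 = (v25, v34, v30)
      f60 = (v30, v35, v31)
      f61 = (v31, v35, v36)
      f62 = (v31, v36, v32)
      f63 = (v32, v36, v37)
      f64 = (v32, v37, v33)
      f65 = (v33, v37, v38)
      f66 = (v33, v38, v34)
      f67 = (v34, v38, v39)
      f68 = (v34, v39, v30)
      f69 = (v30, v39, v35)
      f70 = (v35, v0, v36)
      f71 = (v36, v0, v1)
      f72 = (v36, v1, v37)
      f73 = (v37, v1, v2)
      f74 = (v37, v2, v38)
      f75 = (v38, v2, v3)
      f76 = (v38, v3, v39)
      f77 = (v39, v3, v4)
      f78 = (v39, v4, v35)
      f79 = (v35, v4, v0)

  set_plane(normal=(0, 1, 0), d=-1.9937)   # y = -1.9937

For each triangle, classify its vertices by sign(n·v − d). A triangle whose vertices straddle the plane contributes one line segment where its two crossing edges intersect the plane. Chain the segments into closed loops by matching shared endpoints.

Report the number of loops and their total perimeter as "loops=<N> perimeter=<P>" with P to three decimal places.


Straddling triangles (18 of 80):
  (v20,v25,v21) [+-+] → (-2.20414, -1.9937, 0)–(-2.17582, -1.9937, 0.0389693)  len=0.0482
  (v21,v25,v26) [+-+] → (-2.17582, -1.9937, 0.0389693)–(-1.9937, -1.9937, 0.2897)  len=0.3099
  (v20,v29,v25) [++-] → (-1.9937, -1.9937, -0.2897)–(-2.20414, -1.9937, 0)  len=0.3581
  (v25,v30,v26) [--+] → (-1.63444, -1.9937, 0.494572)–(-1.9937, -1.9937, 0.2897)  len=0.4136
  (v26,v30,v31) [+--] → (-1.63444, -1.9937, 0.494572)–(-1.51773, -1.9937, 0.5611)  len=0.1343
  (v26,v31,v27) [+-+] → (-1.51773, -1.9937, 0.5611)–(-0.706659, -1.9937, 0.45198)  len=0.8184
  (v27,v31,v32) [+-+] → (-0.706659, -1.9937, 0.45198)–(0, -1.9937, 0.356872)  len=0.7130
  (v29,v33,v34) [++-] → (0, -1.9937, -0.356872)–(-1.51773, -1.9937, -0.5611)  len=1.5314
  (v29,v34,v25) [+--] → (-1.51773, -1.9937, -0.5611)–(-1.9937, -1.9937, -0.2897)  len=0.5479
  (v31,v35,v36) [--+] → (1.9937, -1.9937, 0.2897)–(1.51773, -1.9937, 0.5611)  len=0.5479
  (v31,v36,v32) [-++] → (1.51773, -1.9937, 0.5611)–(0, -1.9937, 0.356872)  len=1.5314
  (v33,v38,v34) [++-] → (0.706659, -1.9937, -0.45198)–(0, -1.9937, -0.356872)  len=0.7130
  (v34,v38,v39) [-++] → (0.706659, -1.9937, -0.45198)–(1.51773, -1.9937, -0.5611)  len=0.8184
  (v34,v39,v30) [-+-] → (1.51773, -1.9937, -0.5611)–(1.63444, -1.9937, -0.494572)  len=0.1343
  (v30,v39,v35) [-+-] → (1.63444, -1.9937, -0.494572)–(1.9937, -1.9937, -0.2897)  len=0.4136
  (v35,v0,v36) [-++] → (2.20414, -1.9937, 0)–(1.9937, -1.9937, 0.2897)  len=0.3581
  (v39,v4,v35) [++-] → (2.17582, -1.9937, -0.0389693)–(1.9937, -1.9937, -0.2897)  len=0.3099
  (v35,v4,v0) [-++] → (2.17582, -1.9937, -0.0389693)–(2.20414, -1.9937, 0)  len=0.0482

Chained into 1 loop(s):
  loop 1: 18 segments, perimeter = 9.7495
Total perimeter = 9.750

loops=1 perimeter=9.750


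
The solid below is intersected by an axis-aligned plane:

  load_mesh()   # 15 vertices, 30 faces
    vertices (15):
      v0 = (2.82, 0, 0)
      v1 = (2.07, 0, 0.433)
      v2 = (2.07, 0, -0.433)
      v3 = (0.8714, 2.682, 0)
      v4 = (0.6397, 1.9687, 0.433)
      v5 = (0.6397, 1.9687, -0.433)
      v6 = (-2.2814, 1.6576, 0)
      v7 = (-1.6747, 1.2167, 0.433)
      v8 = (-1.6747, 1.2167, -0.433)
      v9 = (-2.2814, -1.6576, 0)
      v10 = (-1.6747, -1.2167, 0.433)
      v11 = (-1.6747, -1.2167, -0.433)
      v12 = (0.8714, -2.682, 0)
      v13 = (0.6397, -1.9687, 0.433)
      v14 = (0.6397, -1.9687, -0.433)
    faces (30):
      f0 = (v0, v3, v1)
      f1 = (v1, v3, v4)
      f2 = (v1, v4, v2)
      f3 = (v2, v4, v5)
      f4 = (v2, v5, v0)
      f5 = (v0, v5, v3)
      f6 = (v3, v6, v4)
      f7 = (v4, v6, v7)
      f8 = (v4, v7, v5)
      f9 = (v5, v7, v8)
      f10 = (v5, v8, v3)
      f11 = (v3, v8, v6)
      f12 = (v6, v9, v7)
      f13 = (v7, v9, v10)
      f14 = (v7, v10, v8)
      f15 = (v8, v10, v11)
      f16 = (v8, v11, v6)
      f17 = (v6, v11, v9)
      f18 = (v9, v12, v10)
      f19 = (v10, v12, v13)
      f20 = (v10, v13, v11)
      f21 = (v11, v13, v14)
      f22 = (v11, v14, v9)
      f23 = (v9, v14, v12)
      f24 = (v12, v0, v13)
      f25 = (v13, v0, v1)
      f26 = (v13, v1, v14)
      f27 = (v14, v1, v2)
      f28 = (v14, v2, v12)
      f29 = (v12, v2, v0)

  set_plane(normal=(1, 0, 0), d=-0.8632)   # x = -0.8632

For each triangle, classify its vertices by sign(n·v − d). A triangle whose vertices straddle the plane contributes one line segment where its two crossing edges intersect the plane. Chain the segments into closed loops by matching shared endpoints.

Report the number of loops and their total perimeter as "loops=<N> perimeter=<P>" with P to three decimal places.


loops=2 perimeter=4.816

Straddling triangles (12 of 30):
  (v3,v6,v4) [+-+] → (-0.8632, 2.1184, 0)–(-0.8632, 1.80864, 0.210222)  len=0.3744
  (v4,v6,v7) [+--] → (-0.8632, 1.80864, 0.210222)–(-0.8632, 1.48037, 0.433)  len=0.3967
  (v4,v7,v5) [+-+] → (-0.8632, 1.48037, 0.433)–(-0.8632, 1.48037, 0.129354)  len=0.3036
  (v5,v7,v8) [+--] → (-0.8632, 1.48037, 0.129354)–(-0.8632, 1.48037, -0.433)  len=0.5624
  (v5,v8,v3) [+-+] → (-0.8632, 1.48037, -0.433)–(-0.8632, 1.68372, -0.294993)  len=0.2458
  (v3,v8,v6) [+--] → (-0.8632, 1.68372, -0.294993)–(-0.8632, 2.1184, 0)  len=0.5253
  (v9,v12,v10) [-+-] → (-0.8632, -2.1184, 0)–(-0.8632, -1.68372, 0.294993)  len=0.5253
  (v10,v12,v13) [-++] → (-0.8632, -1.68372, 0.294993)–(-0.8632, -1.48037, 0.433)  len=0.2458
  (v10,v13,v11) [-+-] → (-0.8632, -1.48037, 0.433)–(-0.8632, -1.48037, -0.129354)  len=0.5624
  (v11,v13,v14) [-++] → (-0.8632, -1.48037, -0.129354)–(-0.8632, -1.48037, -0.433)  len=0.3036
  (v11,v14,v9) [-+-] → (-0.8632, -1.48037, -0.433)–(-0.8632, -1.80864, -0.210222)  len=0.3967
  (v9,v14,v12) [-++] → (-0.8632, -1.80864, -0.210222)–(-0.8632, -2.1184, 0)  len=0.3744

Chained into 2 loop(s):
  loop 1: 6 segments, perimeter = 2.4082
  loop 2: 6 segments, perimeter = 2.4082
Total perimeter = 4.816


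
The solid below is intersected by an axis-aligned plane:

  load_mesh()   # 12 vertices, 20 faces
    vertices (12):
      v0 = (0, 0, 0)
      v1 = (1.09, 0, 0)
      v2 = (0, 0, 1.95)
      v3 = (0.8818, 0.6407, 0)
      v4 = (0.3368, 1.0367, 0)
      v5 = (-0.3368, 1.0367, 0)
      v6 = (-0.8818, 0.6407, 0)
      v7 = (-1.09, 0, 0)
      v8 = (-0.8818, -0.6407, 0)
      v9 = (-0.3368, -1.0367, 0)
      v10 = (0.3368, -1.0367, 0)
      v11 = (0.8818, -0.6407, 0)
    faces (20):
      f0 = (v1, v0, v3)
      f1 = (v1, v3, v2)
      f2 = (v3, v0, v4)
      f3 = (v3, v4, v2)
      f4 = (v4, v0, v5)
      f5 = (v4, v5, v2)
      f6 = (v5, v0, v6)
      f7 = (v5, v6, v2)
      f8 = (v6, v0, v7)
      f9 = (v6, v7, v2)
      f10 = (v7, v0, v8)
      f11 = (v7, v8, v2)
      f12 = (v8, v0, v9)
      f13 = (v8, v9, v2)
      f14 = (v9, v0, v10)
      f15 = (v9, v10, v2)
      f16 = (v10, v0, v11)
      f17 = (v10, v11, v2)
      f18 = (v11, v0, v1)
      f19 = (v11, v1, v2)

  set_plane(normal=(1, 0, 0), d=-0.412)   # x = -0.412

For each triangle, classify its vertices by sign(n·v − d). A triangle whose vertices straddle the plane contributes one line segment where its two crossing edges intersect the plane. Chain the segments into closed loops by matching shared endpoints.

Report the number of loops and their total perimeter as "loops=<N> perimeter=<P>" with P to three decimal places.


loops=1 perimeter=5.143

Straddling triangles (8 of 20):
  (v5,v0,v6) [++-] → (-0.412, 0.299352, 0)–(-0.412, 0.982059, 0)  len=0.6827
  (v5,v6,v2) [+-+] → (-0.412, 0.982059, 0)–(-0.412, 0.299352, 1.03891)  len=1.2431
  (v6,v0,v7) [-+-] → (-0.412, 0.299352, 0)–(-0.412, 0, 0)  len=0.2994
  (v6,v7,v2) [--+] → (-0.412, 0, 1.21294)–(-0.412, 0.299352, 1.03891)  len=0.3463
  (v7,v0,v8) [-+-] → (-0.412, 0, 0)–(-0.412, -0.299352, 0)  len=0.2994
  (v7,v8,v2) [--+] → (-0.412, -0.299352, 1.03891)–(-0.412, 0, 1.21294)  len=0.3463
  (v8,v0,v9) [-++] → (-0.412, -0.299352, 0)–(-0.412, -0.982059, 0)  len=0.6827
  (v8,v9,v2) [-++] → (-0.412, -0.982059, 0)–(-0.412, -0.299352, 1.03891)  len=1.2431

Chained into 1 loop(s):
  loop 1: 8 segments, perimeter = 5.1429
Total perimeter = 5.143


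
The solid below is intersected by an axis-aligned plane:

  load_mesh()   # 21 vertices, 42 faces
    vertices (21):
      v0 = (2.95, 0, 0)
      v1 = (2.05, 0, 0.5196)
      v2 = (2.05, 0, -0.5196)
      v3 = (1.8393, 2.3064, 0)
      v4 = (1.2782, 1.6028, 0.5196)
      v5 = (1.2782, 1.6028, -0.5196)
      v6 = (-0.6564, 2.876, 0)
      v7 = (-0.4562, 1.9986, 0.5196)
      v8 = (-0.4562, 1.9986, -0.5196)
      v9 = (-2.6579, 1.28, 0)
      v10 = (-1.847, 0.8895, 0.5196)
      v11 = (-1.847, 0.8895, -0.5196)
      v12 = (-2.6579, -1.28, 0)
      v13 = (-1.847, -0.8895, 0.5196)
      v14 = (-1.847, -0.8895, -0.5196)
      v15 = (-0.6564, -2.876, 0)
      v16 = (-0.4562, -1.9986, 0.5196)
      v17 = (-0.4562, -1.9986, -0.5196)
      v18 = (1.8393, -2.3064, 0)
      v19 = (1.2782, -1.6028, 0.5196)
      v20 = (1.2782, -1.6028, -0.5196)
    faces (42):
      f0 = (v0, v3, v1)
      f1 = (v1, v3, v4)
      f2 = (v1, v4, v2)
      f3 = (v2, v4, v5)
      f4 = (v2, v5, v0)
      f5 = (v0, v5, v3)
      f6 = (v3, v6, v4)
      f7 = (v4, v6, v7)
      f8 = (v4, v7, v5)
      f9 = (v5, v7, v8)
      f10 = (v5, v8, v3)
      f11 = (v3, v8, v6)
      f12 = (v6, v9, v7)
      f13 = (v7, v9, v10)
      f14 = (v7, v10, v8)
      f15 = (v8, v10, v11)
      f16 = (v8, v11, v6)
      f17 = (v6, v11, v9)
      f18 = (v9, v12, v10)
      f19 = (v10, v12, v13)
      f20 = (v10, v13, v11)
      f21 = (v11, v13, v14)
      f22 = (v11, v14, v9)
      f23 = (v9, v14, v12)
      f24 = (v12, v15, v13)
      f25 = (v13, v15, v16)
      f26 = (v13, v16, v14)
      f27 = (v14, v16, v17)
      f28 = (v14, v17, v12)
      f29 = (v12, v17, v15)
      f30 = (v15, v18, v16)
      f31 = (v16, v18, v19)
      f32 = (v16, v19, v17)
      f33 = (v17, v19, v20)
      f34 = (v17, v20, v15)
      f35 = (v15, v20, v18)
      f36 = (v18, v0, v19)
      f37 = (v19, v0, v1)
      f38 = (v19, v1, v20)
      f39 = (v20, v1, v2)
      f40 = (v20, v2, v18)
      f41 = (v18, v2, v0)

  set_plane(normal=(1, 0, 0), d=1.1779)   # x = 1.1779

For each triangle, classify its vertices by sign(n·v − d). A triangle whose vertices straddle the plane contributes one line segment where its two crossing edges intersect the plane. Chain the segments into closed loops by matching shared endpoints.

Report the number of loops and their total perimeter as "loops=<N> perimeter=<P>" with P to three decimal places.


Straddling triangles (12 of 42):
  (v3,v6,v4) [+-+] → (1.1779, 2.45735, 0)–(1.1779, 1.66881, 0.492661)  len=0.9298
  (v4,v6,v7) [+--] → (1.1779, 1.66881, 0.492661)–(1.1779, 1.62569, 0.5196)  len=0.0508
  (v4,v7,v5) [+-+] → (1.1779, 1.62569, 0.5196)–(1.1779, 1.62569, -0.459503)  len=0.9791
  (v5,v7,v8) [+--] → (1.1779, 1.62569, -0.459503)–(1.1779, 1.62569, -0.5196)  len=0.0601
  (v5,v8,v3) [+-+] → (1.1779, 1.62569, -0.5196)–(1.1779, 2.21771, -0.149712)  len=0.6981
  (v3,v8,v6) [+--] → (1.1779, 2.21771, -0.149712)–(1.1779, 2.45735, 0)  len=0.2826
  (v15,v18,v16) [-+-] → (1.1779, -2.45735, 0)–(1.1779, -2.21771, 0.149712)  len=0.2826
  (v16,v18,v19) [-++] → (1.1779, -2.21771, 0.149712)–(1.1779, -1.62569, 0.5196)  len=0.6981
  (v16,v19,v17) [-+-] → (1.1779, -1.62569, 0.5196)–(1.1779, -1.62569, 0.459503)  len=0.0601
  (v17,v19,v20) [-++] → (1.1779, -1.62569, 0.459503)–(1.1779, -1.62569, -0.5196)  len=0.9791
  (v17,v20,v15) [-+-] → (1.1779, -1.62569, -0.5196)–(1.1779, -1.66881, -0.492661)  len=0.0508
  (v15,v20,v18) [-++] → (1.1779, -1.66881, -0.492661)–(1.1779, -2.45735, 0)  len=0.9298

Chained into 2 loop(s):
  loop 1: 6 segments, perimeter = 3.0005
  loop 2: 6 segments, perimeter = 3.0005
Total perimeter = 6.001

loops=2 perimeter=6.001


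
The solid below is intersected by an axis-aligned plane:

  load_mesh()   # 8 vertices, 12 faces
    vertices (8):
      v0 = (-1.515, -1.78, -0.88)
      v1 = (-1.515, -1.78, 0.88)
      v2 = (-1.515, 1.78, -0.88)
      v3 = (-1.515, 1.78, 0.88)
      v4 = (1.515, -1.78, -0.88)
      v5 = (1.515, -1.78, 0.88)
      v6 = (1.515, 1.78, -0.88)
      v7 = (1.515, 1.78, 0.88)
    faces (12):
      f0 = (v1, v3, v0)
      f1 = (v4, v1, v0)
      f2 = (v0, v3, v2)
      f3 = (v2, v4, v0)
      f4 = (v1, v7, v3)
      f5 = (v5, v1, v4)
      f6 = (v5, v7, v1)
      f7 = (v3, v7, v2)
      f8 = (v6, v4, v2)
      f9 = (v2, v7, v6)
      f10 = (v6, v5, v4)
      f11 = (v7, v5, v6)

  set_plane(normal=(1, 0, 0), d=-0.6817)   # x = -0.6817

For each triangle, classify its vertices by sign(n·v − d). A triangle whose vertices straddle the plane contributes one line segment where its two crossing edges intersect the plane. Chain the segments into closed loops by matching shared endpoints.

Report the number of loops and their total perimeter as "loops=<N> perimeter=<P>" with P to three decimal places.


Straddling triangles (8 of 12):
  (v4,v1,v0) [+--] → (-0.6817, -1.78, 0.395971)–(-0.6817, -1.78, -0.88)  len=1.2760
  (v2,v4,v0) [-+-] → (-0.6817, 0.800941, -0.88)–(-0.6817, -1.78, -0.88)  len=2.5809
  (v1,v7,v3) [-+-] → (-0.6817, -0.800941, 0.88)–(-0.6817, 1.78, 0.88)  len=2.5809
  (v5,v1,v4) [+-+] → (-0.6817, -1.78, 0.88)–(-0.6817, -1.78, 0.395971)  len=0.4840
  (v5,v7,v1) [++-] → (-0.6817, -0.800941, 0.88)–(-0.6817, -1.78, 0.88)  len=0.9791
  (v3,v7,v2) [-+-] → (-0.6817, 1.78, 0.88)–(-0.6817, 1.78, -0.395971)  len=1.2760
  (v6,v4,v2) [++-] → (-0.6817, 0.800941, -0.88)–(-0.6817, 1.78, -0.88)  len=0.9791
  (v2,v7,v6) [-++] → (-0.6817, 1.78, -0.395971)–(-0.6817, 1.78, -0.88)  len=0.4840

Chained into 1 loop(s):
  loop 1: 8 segments, perimeter = 10.6400
Total perimeter = 10.640

loops=1 perimeter=10.640
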